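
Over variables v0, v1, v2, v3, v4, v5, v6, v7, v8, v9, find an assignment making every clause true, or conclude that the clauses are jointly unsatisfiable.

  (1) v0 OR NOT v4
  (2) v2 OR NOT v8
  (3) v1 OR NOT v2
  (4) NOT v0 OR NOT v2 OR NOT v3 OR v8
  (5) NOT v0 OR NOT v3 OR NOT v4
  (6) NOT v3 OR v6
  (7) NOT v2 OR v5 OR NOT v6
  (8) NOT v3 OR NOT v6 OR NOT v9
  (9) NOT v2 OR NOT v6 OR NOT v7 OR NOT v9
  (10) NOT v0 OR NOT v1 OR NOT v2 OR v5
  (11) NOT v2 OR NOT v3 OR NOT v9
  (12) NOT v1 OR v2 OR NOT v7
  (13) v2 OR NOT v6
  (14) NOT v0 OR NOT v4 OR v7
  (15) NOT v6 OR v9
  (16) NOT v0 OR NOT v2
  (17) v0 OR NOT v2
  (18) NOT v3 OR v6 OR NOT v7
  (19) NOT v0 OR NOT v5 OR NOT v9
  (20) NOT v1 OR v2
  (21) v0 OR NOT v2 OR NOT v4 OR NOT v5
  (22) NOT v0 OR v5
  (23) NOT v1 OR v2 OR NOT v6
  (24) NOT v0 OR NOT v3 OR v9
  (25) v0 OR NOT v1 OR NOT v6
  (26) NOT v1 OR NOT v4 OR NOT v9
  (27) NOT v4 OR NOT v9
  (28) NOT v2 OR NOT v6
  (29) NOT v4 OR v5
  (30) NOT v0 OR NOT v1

Set v0 = False.
  then (v0 OR NOT v4) forces v4 = False.
  then (v0 OR NOT v2) forces v2 = False.
  then (NOT v1 OR v2) forces v1 = False.
  then (v2 OR NOT v8) forces v8 = False.
  then (v2 OR NOT v6) forces v6 = False.
  then (NOT v3 OR v6) forces v3 = False.
Set v5 = True.
Set v7 = False.
Set v9 = False.
All clauses satisfied.

v0=F; v1=F; v2=F; v3=F; v4=F; v5=T; v6=F; v7=F; v8=F; v9=F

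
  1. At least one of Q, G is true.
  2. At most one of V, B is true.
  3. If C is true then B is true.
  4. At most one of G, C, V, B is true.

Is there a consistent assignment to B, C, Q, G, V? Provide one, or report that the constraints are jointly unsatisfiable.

B: False; C: False; Q: True; G: True; V: False

  (1) {Q, G}: 2 true — at least one ✓
  (2) {V, B}: 0 true — at most one ✓
  (3) C=F ⇒ B: vacuous ✓
  (4) {G, C, V, B}: 1 true — at most one ✓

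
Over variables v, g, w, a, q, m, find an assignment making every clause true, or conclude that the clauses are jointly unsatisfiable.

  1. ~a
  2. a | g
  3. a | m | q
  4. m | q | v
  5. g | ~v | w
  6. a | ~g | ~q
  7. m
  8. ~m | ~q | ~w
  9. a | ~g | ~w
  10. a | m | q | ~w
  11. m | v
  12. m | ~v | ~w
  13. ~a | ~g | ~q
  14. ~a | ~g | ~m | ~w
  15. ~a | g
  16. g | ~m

Unit clause (~a) forces a = False.
In (a | g) only g is left, so g = True.
In (a | ~g | ~q) only ~q is left, so q = False.
Unit clause (m) forces m = True.
In (a | ~g | ~w) only ~w is left, so w = False.
Set v = False.
All clauses satisfied.

v = False, g = True, w = False, a = False, q = False, m = True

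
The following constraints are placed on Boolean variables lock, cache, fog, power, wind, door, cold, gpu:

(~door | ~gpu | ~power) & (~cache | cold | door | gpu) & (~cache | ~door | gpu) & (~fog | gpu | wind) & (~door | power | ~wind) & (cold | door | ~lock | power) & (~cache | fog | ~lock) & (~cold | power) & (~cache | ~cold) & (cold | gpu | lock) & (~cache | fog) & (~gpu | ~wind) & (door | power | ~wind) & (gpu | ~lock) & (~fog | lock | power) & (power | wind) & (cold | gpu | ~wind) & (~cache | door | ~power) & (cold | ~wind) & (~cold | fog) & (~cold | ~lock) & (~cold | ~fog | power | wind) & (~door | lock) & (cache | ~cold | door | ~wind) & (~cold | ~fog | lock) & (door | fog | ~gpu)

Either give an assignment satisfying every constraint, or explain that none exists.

Set lock = True.
  then (gpu | ~lock) forces gpu = True.
  then (~cold | ~lock) forces cold = False.
  then (~gpu | ~wind) forces wind = False.
  then (power | wind) forces power = True.
  then (~door | ~gpu | ~power) forces door = False.
  then (~cache | door | ~power) forces cache = False.
  then (door | fog | ~gpu) forces fog = True.
All clauses satisfied.

lock=T; cache=F; fog=T; power=T; wind=F; door=F; cold=F; gpu=T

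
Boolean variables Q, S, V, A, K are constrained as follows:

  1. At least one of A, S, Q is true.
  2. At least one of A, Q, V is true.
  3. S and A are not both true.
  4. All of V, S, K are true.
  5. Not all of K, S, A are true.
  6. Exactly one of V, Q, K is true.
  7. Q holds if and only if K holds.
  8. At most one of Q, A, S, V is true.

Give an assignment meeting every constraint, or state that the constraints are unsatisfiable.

The formula is unsatisfiable.

Case V = True:
  (4) forces S = True.
  Constraint (8) is violated (S=T, V=T) — contradiction.
Case V = False:
  Constraint (4) is violated (V=F) — contradiction.
Both cases fail — unsatisfiable.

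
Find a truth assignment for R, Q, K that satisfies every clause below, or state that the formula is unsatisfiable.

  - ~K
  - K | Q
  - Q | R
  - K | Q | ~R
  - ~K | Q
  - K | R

R=T; Q=T; K=F

Unit clause (~K) forces K = False.
In (K | Q) only Q is left, so Q = True.
In (K | R) only R is left, so R = True.
All clauses satisfied.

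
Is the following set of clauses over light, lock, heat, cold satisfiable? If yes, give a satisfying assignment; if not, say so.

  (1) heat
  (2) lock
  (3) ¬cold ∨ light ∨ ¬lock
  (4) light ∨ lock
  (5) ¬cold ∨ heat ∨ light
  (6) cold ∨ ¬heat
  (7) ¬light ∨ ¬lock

Case lock = True:
  (heat) forces heat = True.
  (cold ∨ ¬heat) forces cold = True.
  (¬cold ∨ light ∨ ¬lock) forces light = True.
  Clause (¬light ∨ ¬lock) is falsified — contradiction.
Case lock = False:
  Clause (lock) is falsified — contradiction.
Both cases fail, so the formula is unsatisfiable.

Unsatisfiable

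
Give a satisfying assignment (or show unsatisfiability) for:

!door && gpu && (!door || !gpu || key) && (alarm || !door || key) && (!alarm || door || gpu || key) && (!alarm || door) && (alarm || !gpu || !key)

Unit clause (!door) forces door = False.
Unit clause (gpu) forces gpu = True.
In (!alarm || door) only !alarm is left, so alarm = False.
In (alarm || !gpu || !key) only !key is left, so key = False.
All clauses satisfied.

alarm: False; key: False; door: False; gpu: True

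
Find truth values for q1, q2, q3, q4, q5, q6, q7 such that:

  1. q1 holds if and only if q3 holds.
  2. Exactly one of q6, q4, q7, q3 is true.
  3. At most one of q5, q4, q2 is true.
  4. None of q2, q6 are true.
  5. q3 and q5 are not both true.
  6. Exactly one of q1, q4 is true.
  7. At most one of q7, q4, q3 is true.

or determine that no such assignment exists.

q1=T, q2=F, q3=T, q4=F, q5=F, q6=F, q7=F

  (1) q1=T, q3=T — same ✓
  (2) {q6, q4, q7, q3}: 1 true — exactly one ✓
  (3) {q5, q4, q2}: 0 true — at most one ✓
  (4) {q2, q6}: 0 true — none ✓
  (5) q3=T, q5=F — not both ✓
  (6) {q1, q4}: 1 true — exactly one ✓
  (7) {q7, q4, q3}: 1 true — at most one ✓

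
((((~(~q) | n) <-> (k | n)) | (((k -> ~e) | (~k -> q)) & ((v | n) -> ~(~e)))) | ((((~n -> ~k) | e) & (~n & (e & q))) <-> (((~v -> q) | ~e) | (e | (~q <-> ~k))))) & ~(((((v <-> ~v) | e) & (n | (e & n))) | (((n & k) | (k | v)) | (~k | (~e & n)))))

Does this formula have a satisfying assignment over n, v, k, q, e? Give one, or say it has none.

No satisfying assignment exists.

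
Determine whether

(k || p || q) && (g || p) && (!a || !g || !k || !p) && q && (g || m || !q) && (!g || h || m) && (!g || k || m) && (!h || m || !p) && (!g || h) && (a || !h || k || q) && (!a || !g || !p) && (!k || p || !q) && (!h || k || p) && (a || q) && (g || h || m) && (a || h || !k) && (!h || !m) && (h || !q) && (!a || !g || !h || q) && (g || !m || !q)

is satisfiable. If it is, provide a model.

No satisfying assignment exists.

Case q = True:
  (h || !q) forces h = True.
  (!h || !m) forces m = False.
  (g || m || !q) forces g = True.
  (!g || k || m) forces k = True.
  (!h || m || !p) forces p = False.
  Clause (!k || p || !q) is falsified — contradiction.
Case q = False:
  Clause (q) is falsified — contradiction.
Both cases fail, so the formula is unsatisfiable.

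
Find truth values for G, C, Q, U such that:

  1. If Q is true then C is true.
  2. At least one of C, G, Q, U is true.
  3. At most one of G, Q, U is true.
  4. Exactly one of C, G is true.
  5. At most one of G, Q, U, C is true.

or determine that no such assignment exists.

G = False, C = True, Q = False, U = False

  (1) Q=F ⇒ C: vacuous ✓
  (2) {C, G, Q, U}: 1 true — at least one ✓
  (3) {G, Q, U}: 0 true — at most one ✓
  (4) {C, G}: 1 true — exactly one ✓
  (5) {G, Q, U, C}: 1 true — at most one ✓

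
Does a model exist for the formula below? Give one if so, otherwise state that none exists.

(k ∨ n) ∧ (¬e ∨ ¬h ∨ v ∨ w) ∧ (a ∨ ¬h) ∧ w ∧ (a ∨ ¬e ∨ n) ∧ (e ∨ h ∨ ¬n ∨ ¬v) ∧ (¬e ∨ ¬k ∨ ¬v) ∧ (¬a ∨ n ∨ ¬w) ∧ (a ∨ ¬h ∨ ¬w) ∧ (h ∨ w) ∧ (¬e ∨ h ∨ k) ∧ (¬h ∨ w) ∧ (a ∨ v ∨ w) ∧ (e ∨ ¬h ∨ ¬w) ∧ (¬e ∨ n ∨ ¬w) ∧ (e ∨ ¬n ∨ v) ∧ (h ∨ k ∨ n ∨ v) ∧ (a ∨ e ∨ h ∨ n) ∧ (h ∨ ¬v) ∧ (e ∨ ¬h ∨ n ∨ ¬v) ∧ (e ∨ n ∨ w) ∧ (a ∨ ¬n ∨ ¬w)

a = True, v = False, e = True, w = True, n = True, h = True, k = True

Unit clause (w) forces w = True.
Set a = True.
  then (¬a ∨ n ∨ ¬w) forces n = True.
Set v = False.
  then (e ∨ ¬n ∨ v) forces e = True.
Set h = True.
Set k = True.
All clauses satisfied.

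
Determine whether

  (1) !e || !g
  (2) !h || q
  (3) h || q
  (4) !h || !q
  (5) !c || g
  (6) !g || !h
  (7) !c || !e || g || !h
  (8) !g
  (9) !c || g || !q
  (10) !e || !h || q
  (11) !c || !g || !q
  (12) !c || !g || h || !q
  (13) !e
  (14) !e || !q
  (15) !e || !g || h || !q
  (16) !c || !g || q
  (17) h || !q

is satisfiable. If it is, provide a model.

Case q = True:
  (!h || !q) forces h = False.
  Clause (h || !q) is falsified — contradiction.
Case q = False:
  (!h || q) forces h = False.
  Clause (h || q) is falsified — contradiction.
Both cases fail, so the formula is unsatisfiable.

Unsatisfiable — no assignment works.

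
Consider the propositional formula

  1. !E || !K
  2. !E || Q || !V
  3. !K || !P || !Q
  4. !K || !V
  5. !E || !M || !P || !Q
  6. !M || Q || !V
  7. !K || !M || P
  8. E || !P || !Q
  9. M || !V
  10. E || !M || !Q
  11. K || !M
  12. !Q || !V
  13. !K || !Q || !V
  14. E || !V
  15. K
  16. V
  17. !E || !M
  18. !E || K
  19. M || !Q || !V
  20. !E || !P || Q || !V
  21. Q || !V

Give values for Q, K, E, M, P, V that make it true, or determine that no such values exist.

The formula is unsatisfiable.

Case V = True:
  (!K || !V) forces K = False.
  Clause (K) is falsified — contradiction.
Case V = False:
  Clause (V) is falsified — contradiction.
Both cases fail, so the formula is unsatisfiable.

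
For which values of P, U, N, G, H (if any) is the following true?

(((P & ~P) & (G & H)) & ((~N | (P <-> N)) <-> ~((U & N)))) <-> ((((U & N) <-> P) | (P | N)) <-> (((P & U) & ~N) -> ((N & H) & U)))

P = True, U = True, N = False, G = False, H = False

  (((P & ~P) & (G & H)) & ((~N | (P <-> N)) <-> ~((U & N)))) <-> ((((U & N) <-> P) | (P | N)) <-> (((P & U) & ~N) -> ((N & H) & U))) = True
    ((P & ~P) & (G & H)) & ((~N | (P <-> N)) <-> ~((U & N))) = False
      (P & ~P) & (G & H) = False
        P & ~P = False
          ~P = False
        G & H = False
      (~N | (P <-> N)) <-> ~((U & N)) = True
        ~N | (P <-> N) = True
          ~N = True
          P <-> N = False
        ~((U & N)) = True
          U & N = False
    (((U & N) <-> P) | (P | N)) <-> (((P & U) & ~N) -> ((N & H) & U)) = False
      ((U & N) <-> P) | (P | N) = True
        (U & N) <-> P = False
          U & N = False
        P | N = True
      ((P & U) & ~N) -> ((N & H) & U) = False
        (P & U) & ~N = True
          P & U = True
          ~N = True
        (N & H) & U = False
          N & H = False
The formula evaluates to True.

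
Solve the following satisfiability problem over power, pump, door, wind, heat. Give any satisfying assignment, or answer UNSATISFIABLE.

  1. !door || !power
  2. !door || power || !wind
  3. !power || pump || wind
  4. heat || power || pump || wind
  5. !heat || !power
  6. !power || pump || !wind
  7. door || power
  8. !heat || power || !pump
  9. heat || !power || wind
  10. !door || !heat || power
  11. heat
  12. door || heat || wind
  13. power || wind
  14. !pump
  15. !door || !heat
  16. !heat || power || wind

Unsatisfiable — no assignment works.

Case heat = True:
  (!heat || !power) forces power = False.
  (door || power) forces door = True.
  Clause (!door || !heat || power) is falsified — contradiction.
Case heat = False:
  Clause (heat) is falsified — contradiction.
Both cases fail, so the formula is unsatisfiable.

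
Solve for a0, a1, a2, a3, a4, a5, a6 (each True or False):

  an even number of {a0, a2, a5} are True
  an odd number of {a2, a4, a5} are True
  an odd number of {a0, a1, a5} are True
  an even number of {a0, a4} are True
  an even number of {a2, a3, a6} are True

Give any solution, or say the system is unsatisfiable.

Adding constraints 1, 2, 4 mod 2: every variable appears an even number of times on the left, so the left side is 0.
But the right sides sum to 1 (mod 2). 0 ≠ 1 — the system is inconsistent.

Unsatisfiable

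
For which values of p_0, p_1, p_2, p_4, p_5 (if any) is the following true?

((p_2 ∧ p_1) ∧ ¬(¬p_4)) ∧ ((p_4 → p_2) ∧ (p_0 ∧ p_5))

p_0=T, p_1=T, p_2=T, p_4=T, p_5=T

  (p_2 ∧ p_1) ∧ ¬(¬p_4) = True
    p_2 ∧ p_1 = True
    ¬(¬p_4) = True
      ¬p_4 = False
  (p_4 → p_2) ∧ (p_0 ∧ p_5) = True
    p_4 → p_2 = True
    p_0 ∧ p_5 = True
Both conjuncts True, so the formula holds.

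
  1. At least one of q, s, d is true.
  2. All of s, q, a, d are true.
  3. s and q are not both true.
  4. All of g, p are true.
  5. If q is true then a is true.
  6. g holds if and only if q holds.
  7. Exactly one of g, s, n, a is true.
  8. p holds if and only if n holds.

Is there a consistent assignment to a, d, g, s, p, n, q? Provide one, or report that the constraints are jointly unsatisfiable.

Unsatisfiable

Case a = True:
  (2) forces s = True.
  Constraint (7) is violated (s=T, a=T) — contradiction.
Case a = False:
  Constraint (2) is violated (a=F) — contradiction.
Both cases fail — unsatisfiable.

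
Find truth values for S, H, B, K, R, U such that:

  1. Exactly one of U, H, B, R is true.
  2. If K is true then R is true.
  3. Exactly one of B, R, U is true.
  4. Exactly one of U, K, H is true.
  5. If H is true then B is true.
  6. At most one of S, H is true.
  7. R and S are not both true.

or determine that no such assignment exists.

S = False, H = False, B = False, K = True, R = True, U = False

  (1) {U, H, B, R}: 1 true — exactly one ✓
  (2) K=T ⇒ R: T ✓
  (3) {B, R, U}: 1 true — exactly one ✓
  (4) {U, K, H}: 1 true — exactly one ✓
  (5) H=F ⇒ B: vacuous ✓
  (6) {S, H}: 0 true — at most one ✓
  (7) R=T, S=F — not both ✓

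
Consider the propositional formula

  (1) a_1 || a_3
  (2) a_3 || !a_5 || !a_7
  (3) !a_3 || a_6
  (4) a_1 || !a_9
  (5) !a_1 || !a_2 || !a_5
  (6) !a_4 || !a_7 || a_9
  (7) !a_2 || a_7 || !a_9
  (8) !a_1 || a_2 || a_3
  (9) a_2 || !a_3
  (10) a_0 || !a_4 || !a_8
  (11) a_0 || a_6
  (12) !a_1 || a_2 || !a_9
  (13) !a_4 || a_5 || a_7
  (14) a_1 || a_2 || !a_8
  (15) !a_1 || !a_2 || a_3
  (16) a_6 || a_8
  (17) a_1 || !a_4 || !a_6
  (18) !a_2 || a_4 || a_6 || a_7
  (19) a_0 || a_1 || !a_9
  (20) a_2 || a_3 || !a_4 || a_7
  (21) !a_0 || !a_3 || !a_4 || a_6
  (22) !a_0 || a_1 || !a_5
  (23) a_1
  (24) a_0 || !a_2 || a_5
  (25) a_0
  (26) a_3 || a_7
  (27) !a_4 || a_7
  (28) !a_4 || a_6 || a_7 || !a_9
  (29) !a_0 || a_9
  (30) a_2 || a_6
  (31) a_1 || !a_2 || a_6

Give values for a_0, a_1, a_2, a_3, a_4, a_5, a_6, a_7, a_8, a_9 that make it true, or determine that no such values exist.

Unit clause (a_1) forces a_1 = True.
Unit clause (a_0) forces a_0 = True.
In (!a_0 || a_9) only a_9 is left, so a_9 = True.
In (!a_1 || a_2 || !a_9) only a_2 is left, so a_2 = True.
In (!a_1 || !a_2 || a_3) only a_3 is left, so a_3 = True.
In (!a_3 || a_6) only a_6 is left, so a_6 = True.
In (!a_1 || !a_2 || !a_5) only !a_5 is left, so a_5 = False.
In (!a_2 || a_7 || !a_9) only a_7 is left, so a_7 = True.
Set a_4 = False.
Set a_8 = False.
All clauses satisfied.

a_0 = True; a_1 = True; a_2 = True; a_3 = True; a_4 = False; a_5 = False; a_6 = True; a_7 = True; a_8 = False; a_9 = True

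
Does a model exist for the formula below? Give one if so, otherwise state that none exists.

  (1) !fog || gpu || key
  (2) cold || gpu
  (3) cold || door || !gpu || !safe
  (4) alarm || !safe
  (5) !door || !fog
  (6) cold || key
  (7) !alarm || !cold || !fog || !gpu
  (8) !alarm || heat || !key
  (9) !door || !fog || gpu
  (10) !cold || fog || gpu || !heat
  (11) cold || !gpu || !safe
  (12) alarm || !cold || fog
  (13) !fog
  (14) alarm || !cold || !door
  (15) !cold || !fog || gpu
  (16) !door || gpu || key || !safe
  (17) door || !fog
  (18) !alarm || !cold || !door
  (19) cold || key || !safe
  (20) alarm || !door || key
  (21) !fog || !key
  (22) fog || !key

key: False, alarm: True, cold: True, fog: False, heat: False, safe: True, door: False, gpu: False

Unit clause (!fog) forces fog = False.
In (fog || !key) only !key is left, so key = False.
In (cold || key) only cold is left, so cold = True.
In (alarm || !cold || fog) only alarm is left, so alarm = True.
In (!alarm || !cold || !door) only !door is left, so door = False.
Set heat = False.
Set safe = True.
Set gpu = False.
All clauses satisfied.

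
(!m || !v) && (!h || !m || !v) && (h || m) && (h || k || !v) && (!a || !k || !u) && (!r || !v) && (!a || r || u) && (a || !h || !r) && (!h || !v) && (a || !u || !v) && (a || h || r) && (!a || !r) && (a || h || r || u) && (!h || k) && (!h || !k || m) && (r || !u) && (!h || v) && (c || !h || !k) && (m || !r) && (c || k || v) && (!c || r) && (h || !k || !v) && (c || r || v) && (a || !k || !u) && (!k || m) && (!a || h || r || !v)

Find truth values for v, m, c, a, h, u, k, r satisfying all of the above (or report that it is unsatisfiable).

v: False; m: True; c: True; a: False; h: False; u: True; k: False; r: True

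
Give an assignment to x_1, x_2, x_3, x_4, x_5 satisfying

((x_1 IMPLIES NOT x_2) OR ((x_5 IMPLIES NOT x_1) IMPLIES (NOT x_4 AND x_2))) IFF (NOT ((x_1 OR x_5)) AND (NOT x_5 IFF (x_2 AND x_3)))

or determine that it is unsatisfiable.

x_1: False, x_2: True, x_3: True, x_4: True, x_5: False

  ((x_1 IMPLIES NOT x_2) OR ((x_5 IMPLIES NOT x_1) IMPLIES (NOT x_4 AND x_2))) IFF (NOT ((x_1 OR x_5)) AND (NOT x_5 IFF (x_2 AND x_3))) = True
    (x_1 IMPLIES NOT x_2) OR ((x_5 IMPLIES NOT x_1) IMPLIES (NOT x_4 AND x_2)) = True
      x_1 IMPLIES NOT x_2 = True
        NOT x_2 = False
      (x_5 IMPLIES NOT x_1) IMPLIES (NOT x_4 AND x_2) = False
        x_5 IMPLIES NOT x_1 = True
          NOT x_1 = True
        NOT x_4 AND x_2 = False
          NOT x_4 = False
    NOT ((x_1 OR x_5)) AND (NOT x_5 IFF (x_2 AND x_3)) = True
      NOT ((x_1 OR x_5)) = True
        x_1 OR x_5 = False
      NOT x_5 IFF (x_2 AND x_3) = True
        NOT x_5 = True
        x_2 AND x_3 = True
The formula evaluates to True.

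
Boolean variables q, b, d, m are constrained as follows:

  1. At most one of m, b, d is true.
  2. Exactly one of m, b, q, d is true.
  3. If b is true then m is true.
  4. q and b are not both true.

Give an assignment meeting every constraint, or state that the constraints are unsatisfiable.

q=T, b=F, d=F, m=F

  (1) {m, b, d}: 0 true — at most one ✓
  (2) {m, b, q, d}: 1 true — exactly one ✓
  (3) b=F ⇒ m: vacuous ✓
  (4) q=T, b=F — not both ✓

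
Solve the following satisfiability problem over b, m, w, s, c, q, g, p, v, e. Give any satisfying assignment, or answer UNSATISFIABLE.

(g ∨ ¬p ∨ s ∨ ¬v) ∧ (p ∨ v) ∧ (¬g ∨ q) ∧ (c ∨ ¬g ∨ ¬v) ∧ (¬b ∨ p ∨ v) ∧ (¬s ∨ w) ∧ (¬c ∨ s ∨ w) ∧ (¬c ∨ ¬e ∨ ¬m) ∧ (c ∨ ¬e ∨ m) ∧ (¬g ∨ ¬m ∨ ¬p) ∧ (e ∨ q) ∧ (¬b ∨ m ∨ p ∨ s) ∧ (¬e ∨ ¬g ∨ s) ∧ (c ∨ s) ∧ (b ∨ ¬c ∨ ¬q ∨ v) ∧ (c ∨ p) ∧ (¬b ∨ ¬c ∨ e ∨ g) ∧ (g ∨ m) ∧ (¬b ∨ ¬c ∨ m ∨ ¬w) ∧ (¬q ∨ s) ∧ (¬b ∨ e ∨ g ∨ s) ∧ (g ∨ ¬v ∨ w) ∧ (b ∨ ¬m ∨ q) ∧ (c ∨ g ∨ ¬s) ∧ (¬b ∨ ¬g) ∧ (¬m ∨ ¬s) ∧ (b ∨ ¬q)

The formula is unsatisfiable.

Case b = True:
  (¬b ∨ ¬g) forces g = False.
  (g ∨ m) forces m = True.
  (¬m ∨ ¬s) forces s = False.
  (c ∨ s) forces c = True.
  (¬c ∨ s ∨ w) forces w = True.
  (¬c ∨ ¬e ∨ ¬m) forces e = False.
  Clause (¬b ∨ ¬c ∨ e ∨ g) is falsified — contradiction.
Case b = False:
  (b ∨ ¬q) forces q = False.
  (¬g ∨ q) forces g = False.
  (e ∨ q) forces e = True.
  (g ∨ m) forces m = True.
  Clause (b ∨ ¬m ∨ q) is falsified — contradiction.
Both cases fail, so the formula is unsatisfiable.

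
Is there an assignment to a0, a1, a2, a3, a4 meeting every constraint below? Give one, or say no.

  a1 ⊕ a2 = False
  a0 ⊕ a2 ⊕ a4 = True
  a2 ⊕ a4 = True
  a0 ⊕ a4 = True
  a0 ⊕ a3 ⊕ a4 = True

a0=F; a1=F; a2=F; a3=F; a4=T

a1 ⊕ a2 = F ⊕ F = False ✓
a0 ⊕ a2 ⊕ a4 = F ⊕ F ⊕ T = True ✓
a2 ⊕ a4 = F ⊕ T = True ✓
a0 ⊕ a4 = F ⊕ T = True ✓
a0 ⊕ a3 ⊕ a4 = F ⊕ F ⊕ T = True ✓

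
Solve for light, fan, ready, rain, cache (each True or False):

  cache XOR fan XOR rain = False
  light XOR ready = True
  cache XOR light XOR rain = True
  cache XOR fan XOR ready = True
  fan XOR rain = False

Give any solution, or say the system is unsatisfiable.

No satisfying assignment exists.

Adding constraints 2, 3, 4, 5 mod 2: every variable appears an even number of times on the left, so the left side is 0.
But the right sides sum to 1 (mod 2). 0 ≠ 1 — the system is inconsistent.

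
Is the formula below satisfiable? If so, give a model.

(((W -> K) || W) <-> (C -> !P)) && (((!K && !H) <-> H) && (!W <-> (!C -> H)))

C: False; K: True; H: False; W: True; P: False

  ((W -> K) || W) <-> (C -> !P) = True
    (W -> K) || W = True
      W -> K = True
    C -> !P = True
      !P = True
  ((!K && !H) <-> H) && (!W <-> (!C -> H)) = True
    (!K && !H) <-> H = True
      !K && !H = False
        !K = False
        !H = True
    !W <-> (!C -> H) = True
      !W = False
      !C -> H = False
        !C = True
Both conjuncts True, so the formula holds.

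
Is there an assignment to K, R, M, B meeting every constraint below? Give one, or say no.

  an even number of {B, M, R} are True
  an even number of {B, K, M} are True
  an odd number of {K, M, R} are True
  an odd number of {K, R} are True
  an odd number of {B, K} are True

Adding constraints 1, 2, 4 mod 2: every variable appears an even number of times on the left, so the left side is 0.
But the right sides sum to 1 (mod 2). 0 ≠ 1 — the system is inconsistent.

The formula is unsatisfiable.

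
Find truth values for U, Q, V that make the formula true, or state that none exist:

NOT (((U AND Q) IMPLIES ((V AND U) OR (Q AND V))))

U = True, Q = True, V = False

  NOT (((U AND Q) IMPLIES ((V AND U) OR (Q AND V)))) = True
    (U AND Q) IMPLIES ((V AND U) OR (Q AND V)) = False
      U AND Q = True
      (V AND U) OR (Q AND V) = False
        V AND U = False
        Q AND V = False
The formula evaluates to True.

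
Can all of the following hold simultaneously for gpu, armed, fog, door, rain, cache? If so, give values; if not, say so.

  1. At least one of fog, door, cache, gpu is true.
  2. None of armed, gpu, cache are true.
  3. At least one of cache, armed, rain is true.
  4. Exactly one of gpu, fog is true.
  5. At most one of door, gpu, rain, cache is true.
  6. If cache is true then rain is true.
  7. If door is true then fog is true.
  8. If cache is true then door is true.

gpu=F, armed=F, fog=T, door=F, rain=T, cache=F

  (1) {fog, door, cache, gpu}: 1 true — at least one ✓
  (2) {armed, gpu, cache}: 0 true — none ✓
  (3) {cache, armed, rain}: 1 true — at least one ✓
  (4) {gpu, fog}: 1 true — exactly one ✓
  (5) {door, gpu, rain, cache}: 1 true — at most one ✓
  (6) cache=F ⇒ rain: vacuous ✓
  (7) door=F ⇒ fog: vacuous ✓
  (8) cache=F ⇒ door: vacuous ✓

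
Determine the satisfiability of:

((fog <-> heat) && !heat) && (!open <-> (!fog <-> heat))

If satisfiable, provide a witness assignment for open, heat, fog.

open = True, heat = False, fog = False

  (fog <-> heat) && !heat = True
    fog <-> heat = True
    !heat = True
  !open <-> (!fog <-> heat) = True
    !open = False
    !fog <-> heat = False
      !fog = True
Both conjuncts True, so the formula holds.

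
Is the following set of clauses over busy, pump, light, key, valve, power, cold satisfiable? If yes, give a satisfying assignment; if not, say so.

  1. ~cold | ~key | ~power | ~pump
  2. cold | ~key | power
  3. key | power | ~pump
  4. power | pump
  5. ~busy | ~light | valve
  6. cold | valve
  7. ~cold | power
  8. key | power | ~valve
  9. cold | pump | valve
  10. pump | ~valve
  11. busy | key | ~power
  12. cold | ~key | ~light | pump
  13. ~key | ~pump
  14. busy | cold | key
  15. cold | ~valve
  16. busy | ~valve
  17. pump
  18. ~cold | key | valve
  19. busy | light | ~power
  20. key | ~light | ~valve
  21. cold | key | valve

Unit clause (pump) forces pump = True.
In (~key | ~pump) only ~key is left, so key = False.
In (key | power | ~pump) only power is left, so power = True.
In (busy | key | ~power) only busy is left, so busy = True.
Try light = True:
  (~busy | ~light | valve) forces valve = True.
  clause (key | ~light | ~valve) is falsified — backtrack.
So light = False.
Set valve = True.
  then (cold | ~valve) forces cold = True.
All clauses satisfied.

busy = True; pump = True; light = False; key = False; valve = True; power = True; cold = True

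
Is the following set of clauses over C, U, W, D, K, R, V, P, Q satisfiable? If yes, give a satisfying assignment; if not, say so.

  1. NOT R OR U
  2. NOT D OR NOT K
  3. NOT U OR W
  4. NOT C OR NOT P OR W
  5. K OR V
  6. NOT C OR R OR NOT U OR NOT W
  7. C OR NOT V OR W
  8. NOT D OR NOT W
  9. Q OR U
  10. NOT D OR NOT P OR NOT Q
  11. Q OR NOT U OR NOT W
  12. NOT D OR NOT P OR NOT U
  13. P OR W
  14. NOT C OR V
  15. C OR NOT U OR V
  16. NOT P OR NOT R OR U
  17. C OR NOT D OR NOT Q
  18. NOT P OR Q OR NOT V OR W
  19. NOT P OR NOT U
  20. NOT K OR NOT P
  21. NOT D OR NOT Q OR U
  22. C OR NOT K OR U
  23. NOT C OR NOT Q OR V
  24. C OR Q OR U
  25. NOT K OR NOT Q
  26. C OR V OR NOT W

C=T, U=F, W=T, D=F, K=F, R=F, V=T, P=T, Q=T

Set C = True.
  then (NOT C OR V) forces V = True.
Set U = False.
  then (NOT R OR U) forces R = False.
  then (Q OR U) forces Q = True.
  then (NOT D OR NOT Q OR U) forces D = False.
  then (NOT K OR NOT Q) forces K = False.
Try W = False:
  (NOT C OR NOT P OR W) forces P = False.
  clause (P OR W) is falsified — backtrack.
So W = True.
Set P = True.
All clauses satisfied.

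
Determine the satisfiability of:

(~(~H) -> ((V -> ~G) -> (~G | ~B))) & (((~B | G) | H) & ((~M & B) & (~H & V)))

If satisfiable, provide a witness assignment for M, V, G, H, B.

M: False; V: True; G: True; H: False; B: True

  ~(~H) -> ((V -> ~G) -> (~G | ~B)) = True
    ~(~H) = False
      ~H = True
    (V -> ~G) -> (~G | ~B) = True
      V -> ~G = False
        ~G = False
      ~G | ~B = False
        ~G = False
        ~B = False
  ((~B | G) | H) & ((~M & B) & (~H & V)) = True
    (~B | G) | H = True
      ~B | G = True
        ~B = False
    (~M & B) & (~H & V) = True
      ~M & B = True
        ~M = True
      ~H & V = True
        ~H = True
Both conjuncts True, so the formula holds.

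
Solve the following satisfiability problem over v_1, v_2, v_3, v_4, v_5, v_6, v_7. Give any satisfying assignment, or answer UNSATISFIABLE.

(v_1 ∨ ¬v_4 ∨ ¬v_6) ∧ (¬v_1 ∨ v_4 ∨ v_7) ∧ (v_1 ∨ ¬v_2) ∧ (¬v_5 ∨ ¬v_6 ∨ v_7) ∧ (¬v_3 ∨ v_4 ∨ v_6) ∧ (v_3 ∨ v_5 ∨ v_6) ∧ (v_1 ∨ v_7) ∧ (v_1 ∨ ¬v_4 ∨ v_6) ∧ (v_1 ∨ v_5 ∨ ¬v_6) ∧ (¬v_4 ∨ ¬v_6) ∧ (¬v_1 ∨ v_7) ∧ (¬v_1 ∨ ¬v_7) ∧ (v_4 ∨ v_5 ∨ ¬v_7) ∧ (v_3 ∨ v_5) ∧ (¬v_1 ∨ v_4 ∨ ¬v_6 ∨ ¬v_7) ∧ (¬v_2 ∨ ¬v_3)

v_1: False; v_2: False; v_3: False; v_4: False; v_5: True; v_6: True; v_7: True

Set v_1 = False.
  then (v_1 ∨ ¬v_2) forces v_2 = False.
  then (v_1 ∨ v_7) forces v_7 = True.
Set v_3 = False.
  then (v_3 ∨ v_5) forces v_5 = True.
Try v_4 = True:
  (v_1 ∨ ¬v_4 ∨ ¬v_6) forces v_6 = False.
  clause (v_1 ∨ ¬v_4 ∨ v_6) is falsified — backtrack.
So v_4 = False.
Set v_6 = True.
All clauses satisfied.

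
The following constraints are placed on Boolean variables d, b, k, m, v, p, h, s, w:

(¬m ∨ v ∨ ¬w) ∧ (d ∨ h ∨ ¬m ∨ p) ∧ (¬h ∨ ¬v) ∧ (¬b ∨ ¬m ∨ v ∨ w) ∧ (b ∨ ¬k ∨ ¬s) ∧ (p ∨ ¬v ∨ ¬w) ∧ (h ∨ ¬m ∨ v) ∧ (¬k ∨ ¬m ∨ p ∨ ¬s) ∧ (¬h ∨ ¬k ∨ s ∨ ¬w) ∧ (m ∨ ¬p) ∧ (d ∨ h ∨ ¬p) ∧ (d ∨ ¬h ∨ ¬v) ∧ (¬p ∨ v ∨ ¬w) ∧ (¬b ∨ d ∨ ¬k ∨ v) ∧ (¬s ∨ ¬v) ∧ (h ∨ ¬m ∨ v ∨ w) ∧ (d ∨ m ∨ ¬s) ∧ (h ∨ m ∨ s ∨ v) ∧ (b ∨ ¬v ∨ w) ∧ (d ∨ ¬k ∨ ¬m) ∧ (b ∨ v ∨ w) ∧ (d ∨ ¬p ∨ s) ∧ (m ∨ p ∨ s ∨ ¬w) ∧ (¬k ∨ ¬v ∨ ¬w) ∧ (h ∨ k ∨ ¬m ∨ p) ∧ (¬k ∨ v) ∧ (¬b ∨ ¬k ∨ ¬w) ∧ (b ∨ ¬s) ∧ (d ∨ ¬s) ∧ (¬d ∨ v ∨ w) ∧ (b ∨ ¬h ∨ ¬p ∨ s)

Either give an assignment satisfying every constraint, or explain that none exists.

Set d = True.
Set b = True.
Set k = True.
  then (¬k ∨ v) forces v = True.
  then (¬b ∨ ¬k ∨ ¬w) forces w = False.
  then (¬h ∨ ¬v) forces h = False.
  then (¬s ∨ ¬v) forces s = False.
Set m = True.
Set p = True.
All clauses satisfied.

d=T, b=T, k=T, m=T, v=T, p=T, h=F, s=F, w=F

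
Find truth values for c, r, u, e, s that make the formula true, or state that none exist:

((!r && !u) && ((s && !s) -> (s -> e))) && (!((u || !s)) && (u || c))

c=T, r=F, u=F, e=T, s=T

  (!r && !u) && ((s && !s) -> (s -> e)) = True
    !r && !u = True
      !r = True
      !u = True
    (s && !s) -> (s -> e) = True
      s && !s = False
        !s = False
      s -> e = True
  !((u || !s)) && (u || c) = True
    !((u || !s)) = True
      u || !s = False
        !s = False
    u || c = True
Both conjuncts True, so the formula holds.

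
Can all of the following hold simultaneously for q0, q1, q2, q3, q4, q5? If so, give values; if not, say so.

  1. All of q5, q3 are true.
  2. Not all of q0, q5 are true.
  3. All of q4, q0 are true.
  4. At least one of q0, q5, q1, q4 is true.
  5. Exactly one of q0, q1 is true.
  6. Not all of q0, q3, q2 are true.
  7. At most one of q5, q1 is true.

Case q0 = True:
  (1) forces q5 = True.
  Constraint (2) is violated (q0=T, q5=T) — contradiction.
Case q0 = False:
  Constraint (3) is violated (q0=F) — contradiction.
Both cases fail — unsatisfiable.

UNSATISFIABLE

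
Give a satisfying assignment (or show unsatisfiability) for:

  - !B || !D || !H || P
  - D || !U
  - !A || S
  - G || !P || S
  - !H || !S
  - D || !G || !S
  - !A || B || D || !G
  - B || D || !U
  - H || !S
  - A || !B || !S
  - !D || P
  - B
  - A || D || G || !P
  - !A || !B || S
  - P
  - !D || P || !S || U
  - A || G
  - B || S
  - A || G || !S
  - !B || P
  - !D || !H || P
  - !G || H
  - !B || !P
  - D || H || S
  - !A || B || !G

No satisfying assignment exists.

Case B = True:
  (P) forces P = True.
  Clause (!B || !P) is falsified — contradiction.
Case B = False:
  Clause (B) is falsified — contradiction.
Both cases fail, so the formula is unsatisfiable.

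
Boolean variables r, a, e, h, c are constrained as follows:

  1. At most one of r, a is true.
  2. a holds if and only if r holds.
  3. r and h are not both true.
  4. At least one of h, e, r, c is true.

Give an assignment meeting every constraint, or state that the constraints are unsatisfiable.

r=F; a=F; e=F; h=F; c=T

  (1) {r, a}: 0 true — at most one ✓
  (2) a=F, r=F — same ✓
  (3) r=F, h=F — not both ✓
  (4) {h, e, r, c}: 1 true — at least one ✓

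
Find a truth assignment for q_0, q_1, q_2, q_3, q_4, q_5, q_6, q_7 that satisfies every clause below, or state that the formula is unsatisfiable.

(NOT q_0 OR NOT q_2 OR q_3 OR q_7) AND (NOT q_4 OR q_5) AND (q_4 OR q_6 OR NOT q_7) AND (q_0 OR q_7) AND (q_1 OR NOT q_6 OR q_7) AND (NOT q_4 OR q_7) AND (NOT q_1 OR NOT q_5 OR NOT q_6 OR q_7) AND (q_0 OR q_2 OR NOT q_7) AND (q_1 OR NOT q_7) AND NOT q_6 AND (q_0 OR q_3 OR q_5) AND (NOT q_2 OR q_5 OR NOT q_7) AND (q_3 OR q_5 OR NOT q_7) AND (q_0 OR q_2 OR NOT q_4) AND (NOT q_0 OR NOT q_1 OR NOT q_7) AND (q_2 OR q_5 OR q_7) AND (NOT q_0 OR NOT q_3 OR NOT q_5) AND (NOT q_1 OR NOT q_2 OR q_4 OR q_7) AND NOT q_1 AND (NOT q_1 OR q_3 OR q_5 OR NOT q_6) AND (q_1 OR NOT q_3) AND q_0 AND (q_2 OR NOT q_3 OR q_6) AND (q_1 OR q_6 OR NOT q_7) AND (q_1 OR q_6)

Case q_6 = True:
  Clause (NOT q_6) is falsified — contradiction.
Case q_6 = False:
  (NOT q_1) forces q_1 = False.
  Clause (q_1 OR q_6) is falsified — contradiction.
Both cases fail, so the formula is unsatisfiable.

The formula is unsatisfiable.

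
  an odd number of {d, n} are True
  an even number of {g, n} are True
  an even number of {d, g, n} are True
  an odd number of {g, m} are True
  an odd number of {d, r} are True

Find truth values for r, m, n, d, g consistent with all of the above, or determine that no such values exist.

r: True, m: False, n: True, d: False, g: True

{d, n}: 1 true → odd ✓
{g, n}: 2 true → even ✓
{d, g, n}: 2 true → even ✓
{g, m}: 1 true → odd ✓
{d, r}: 1 true → odd ✓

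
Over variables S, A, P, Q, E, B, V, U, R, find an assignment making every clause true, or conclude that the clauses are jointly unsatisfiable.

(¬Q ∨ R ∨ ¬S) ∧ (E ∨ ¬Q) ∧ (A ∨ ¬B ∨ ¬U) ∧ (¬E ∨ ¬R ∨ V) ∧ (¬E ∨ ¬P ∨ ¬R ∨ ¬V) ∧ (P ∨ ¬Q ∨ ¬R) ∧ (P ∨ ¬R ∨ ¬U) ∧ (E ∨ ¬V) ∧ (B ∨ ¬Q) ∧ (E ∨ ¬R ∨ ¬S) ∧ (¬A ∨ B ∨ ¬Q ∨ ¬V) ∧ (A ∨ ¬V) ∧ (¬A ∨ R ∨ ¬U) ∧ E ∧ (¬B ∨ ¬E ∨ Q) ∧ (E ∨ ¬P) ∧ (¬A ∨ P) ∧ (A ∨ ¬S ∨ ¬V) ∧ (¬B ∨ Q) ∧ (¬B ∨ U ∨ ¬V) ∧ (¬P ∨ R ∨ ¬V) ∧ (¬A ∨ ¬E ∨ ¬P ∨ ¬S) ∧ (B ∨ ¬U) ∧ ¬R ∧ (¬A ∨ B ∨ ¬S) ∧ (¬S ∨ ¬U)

S=F; A=F; P=T; Q=F; E=T; B=F; V=F; U=F; R=F

Unit clause (E) forces E = True.
Unit clause (¬R) forces R = False.
Set S = False.
Set A = False.
  then (A ∨ ¬V) forces V = False.
Set P = True.
Set Q = False.
  then (¬B ∨ ¬E ∨ Q) forces B = False.
  then (B ∨ ¬U) forces U = False.
All clauses satisfied.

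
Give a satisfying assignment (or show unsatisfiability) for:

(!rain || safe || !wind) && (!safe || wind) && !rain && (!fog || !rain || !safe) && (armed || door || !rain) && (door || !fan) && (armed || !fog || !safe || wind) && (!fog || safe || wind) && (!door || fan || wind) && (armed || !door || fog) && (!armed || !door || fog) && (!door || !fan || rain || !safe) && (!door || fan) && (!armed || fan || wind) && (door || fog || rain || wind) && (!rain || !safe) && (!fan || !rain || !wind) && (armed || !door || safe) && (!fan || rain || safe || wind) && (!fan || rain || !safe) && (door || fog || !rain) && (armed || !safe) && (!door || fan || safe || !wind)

Unit clause (!rain) forces rain = False.
Set fog = True.
Set fan = False.
  then (!door || fan) forces door = False.
Set armed = True.
  then (!armed || fan || wind) forces wind = True.
Set safe = False.
All clauses satisfied.

fog=T, rain=F, fan=F, door=F, armed=T, safe=F, wind=T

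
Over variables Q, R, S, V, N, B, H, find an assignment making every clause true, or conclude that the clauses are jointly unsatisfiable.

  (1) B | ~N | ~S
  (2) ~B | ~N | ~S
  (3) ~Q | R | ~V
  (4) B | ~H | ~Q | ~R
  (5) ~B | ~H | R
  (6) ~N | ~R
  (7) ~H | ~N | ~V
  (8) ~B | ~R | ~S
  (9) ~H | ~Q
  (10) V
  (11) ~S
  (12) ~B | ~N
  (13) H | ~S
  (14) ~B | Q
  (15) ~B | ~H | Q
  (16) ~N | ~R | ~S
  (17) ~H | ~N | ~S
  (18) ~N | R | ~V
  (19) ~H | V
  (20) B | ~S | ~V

Unit clause (V) forces V = True.
Unit clause (~S) forces S = False.
Set Q = False.
  then (~B | Q) forces B = False.
Set R = True.
  then (~N | ~R) forces N = False.
Set H = True.
All clauses satisfied.

Q = False, R = True, S = False, V = True, N = False, B = False, H = True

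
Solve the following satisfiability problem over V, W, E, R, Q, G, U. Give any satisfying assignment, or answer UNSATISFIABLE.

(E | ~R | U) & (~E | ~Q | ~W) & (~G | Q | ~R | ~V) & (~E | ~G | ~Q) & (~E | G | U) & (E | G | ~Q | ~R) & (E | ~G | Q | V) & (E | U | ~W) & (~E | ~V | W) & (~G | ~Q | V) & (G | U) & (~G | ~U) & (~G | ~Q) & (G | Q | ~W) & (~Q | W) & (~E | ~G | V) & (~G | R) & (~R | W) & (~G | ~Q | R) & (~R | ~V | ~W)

V: True, W: True, E: False, R: False, Q: True, G: False, U: True

Set V = True.
Set W = True.
  then (~R | ~V | ~W) forces R = False.
  then (~G | R) forces G = False.
  then (G | U) forces U = True.
  then (G | Q | ~W) forces Q = True.
  then (~E | ~Q | ~W) forces E = False.
All clauses satisfied.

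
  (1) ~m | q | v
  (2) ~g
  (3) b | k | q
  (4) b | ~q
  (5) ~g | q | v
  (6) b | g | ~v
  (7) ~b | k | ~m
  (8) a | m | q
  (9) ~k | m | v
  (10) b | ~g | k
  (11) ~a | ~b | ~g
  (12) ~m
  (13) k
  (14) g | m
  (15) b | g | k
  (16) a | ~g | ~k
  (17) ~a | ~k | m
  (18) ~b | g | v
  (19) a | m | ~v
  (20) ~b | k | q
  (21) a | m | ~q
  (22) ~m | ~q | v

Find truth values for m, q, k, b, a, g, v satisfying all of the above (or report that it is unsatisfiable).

Unsatisfiable — no assignment works.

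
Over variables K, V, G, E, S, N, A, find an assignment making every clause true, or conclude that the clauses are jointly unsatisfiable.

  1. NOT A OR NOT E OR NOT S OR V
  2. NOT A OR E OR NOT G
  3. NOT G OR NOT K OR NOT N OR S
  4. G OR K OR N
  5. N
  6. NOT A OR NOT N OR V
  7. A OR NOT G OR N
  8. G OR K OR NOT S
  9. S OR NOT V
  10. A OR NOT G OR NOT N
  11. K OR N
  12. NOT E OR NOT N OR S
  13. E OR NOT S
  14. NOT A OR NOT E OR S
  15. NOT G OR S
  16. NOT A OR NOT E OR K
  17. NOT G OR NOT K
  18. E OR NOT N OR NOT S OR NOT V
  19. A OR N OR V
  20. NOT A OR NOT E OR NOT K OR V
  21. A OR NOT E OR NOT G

Unit clause (N) forces N = True.
Set K = True.
  then (NOT G OR NOT K) forces G = False.
Set V = True.
  then (S OR NOT V) forces S = True.
  then (E OR NOT S) forces E = True.
Set A = False.
All clauses satisfied.

K=T, V=T, G=F, E=T, S=T, N=T, A=F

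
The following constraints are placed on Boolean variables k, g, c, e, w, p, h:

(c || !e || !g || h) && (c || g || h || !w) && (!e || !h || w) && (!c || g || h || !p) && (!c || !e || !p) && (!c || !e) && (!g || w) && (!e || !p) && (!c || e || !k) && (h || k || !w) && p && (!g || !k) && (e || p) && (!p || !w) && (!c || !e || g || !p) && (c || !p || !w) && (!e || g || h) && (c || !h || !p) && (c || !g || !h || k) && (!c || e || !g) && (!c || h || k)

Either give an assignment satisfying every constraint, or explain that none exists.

k: False; g: False; c: True; e: False; w: False; p: True; h: True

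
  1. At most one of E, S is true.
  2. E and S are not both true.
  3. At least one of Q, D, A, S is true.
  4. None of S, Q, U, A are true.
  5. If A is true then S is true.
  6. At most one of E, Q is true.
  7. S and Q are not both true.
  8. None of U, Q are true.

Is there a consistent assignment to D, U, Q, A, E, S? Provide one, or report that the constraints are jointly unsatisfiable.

D=T, U=F, Q=F, A=F, E=T, S=F

  (1) {E, S}: 1 true — at most one ✓
  (2) E=T, S=F — not both ✓
  (3) {Q, D, A, S}: 1 true — at least one ✓
  (4) {S, Q, U, A}: 0 true — none ✓
  (5) A=F ⇒ S: vacuous ✓
  (6) {E, Q}: 1 true — at most one ✓
  (7) S=F, Q=F — not both ✓
  (8) {U, Q}: 0 true — none ✓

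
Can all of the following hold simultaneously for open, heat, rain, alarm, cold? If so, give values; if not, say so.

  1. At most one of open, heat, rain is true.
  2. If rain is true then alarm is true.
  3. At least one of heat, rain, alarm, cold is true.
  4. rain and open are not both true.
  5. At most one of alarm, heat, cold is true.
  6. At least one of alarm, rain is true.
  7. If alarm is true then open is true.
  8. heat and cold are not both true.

open: True; heat: False; rain: False; alarm: True; cold: False

  (1) {open, heat, rain}: 1 true — at most one ✓
  (2) rain=F ⇒ alarm: vacuous ✓
  (3) {heat, rain, alarm, cold}: 1 true — at least one ✓
  (4) rain=F, open=T — not both ✓
  (5) {alarm, heat, cold}: 1 true — at most one ✓
  (6) {alarm, rain}: 1 true — at least one ✓
  (7) alarm=T ⇒ open: T ✓
  (8) heat=F, cold=F — not both ✓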